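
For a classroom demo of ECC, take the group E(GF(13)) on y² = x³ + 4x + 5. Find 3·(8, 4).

Write P = (8, 4).
Repeated addition: build up to 3P.
2P: tangent at (8, 4): λ = (3·8² + 4)/(2·4) ≡ 1/8. 8⁻¹ ≡ 5 (mod 13), so λ ≡ 1·5 ≡ 5.
  x = λ² - 8 - 8 = 25 - 16 ≡ 9; y = λ·(8 - 9) - 4 ≡ 4. → (9, 4)
3P: (9, 4) + (8, 4). λ = (4 - 4)/(8 - 9) ≡ 0/12 mod 13. 12⁻¹ ≡ 12 (mod 13), so λ ≡ 0.
  x = λ² - 9 - 8 = 0 - 17 ≡ 9; y = λ·(9 - 9) - 4 ≡ 9. → (9, 9)

(9, 9)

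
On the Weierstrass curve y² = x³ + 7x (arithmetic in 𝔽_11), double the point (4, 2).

tangent at (4, 2): λ = (3·4² + 7)/(2·2) ≡ 0/4. 4⁻¹ ≡ 3 (mod 11), so λ ≡ 0·3 ≡ 0.
  x = λ² - 4 - 4 = 0 - 8 ≡ 3; y = λ·(4 - 3) - 2 ≡ 9. → (3, 9)

(3, 9)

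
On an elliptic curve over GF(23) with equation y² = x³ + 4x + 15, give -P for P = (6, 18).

(6, 5)

-(6, 18) = (6, -18 mod 23) = (6, 5).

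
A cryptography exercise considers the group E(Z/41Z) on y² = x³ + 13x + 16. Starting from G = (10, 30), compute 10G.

(13, 39)

Repeated addition: build up to 10G.
2G: tangent at (10, 30): λ = (3·10² + 13)/(2·30) ≡ 26/19. 19⁻¹ ≡ 13 (mod 41) since 19·13 = 247 ≡ 1, so λ ≡ 26·13 ≡ 10.
  x = λ² - 10 - 10 = 100 - 20 ≡ 39; y = λ·(10 - 39) - 30 ≡ 8. → (39, 8)
3G: (39, 8) + (10, 30). λ = (30 - 8)/(10 - 39) ≡ 22/12 mod 41. 12⁻¹ ≡ 24 (mod 41) since 12·24 = 288 ≡ 1, so λ ≡ 36.
  x = λ² - 39 - 10 = 1296 - 49 ≡ 17; y = λ·(39 - 17) - 8 ≡ 5. → (17, 5)
4G: (17, 5) + (10, 30). λ = (30 - 5)/(10 - 17) ≡ 25/34 mod 41. 34⁻¹ ≡ 35 (mod 41) since 34·35 = 1190 ≡ 1, so λ ≡ 14.
  x = λ² - 17 - 10 = 196 - 27 ≡ 5; y = λ·(17 - 5) - 5 ≡ 40. → (5, 40)
5G: (5, 40) + (10, 30). λ = (30 - 40)/(10 - 5) ≡ 31/5 mod 41. 5⁻¹ ≡ 33 (mod 41), so λ ≡ 39.
  x = λ² - 5 - 10 = 1521 - 15 ≡ 30; y = λ·(5 - 30) - 40 ≡ 10. → (30, 10)
6G: (30, 10) + (10, 30). λ = (30 - 10)/(10 - 30) ≡ 20/21 mod 41. 21⁻¹ ≡ 2 (mod 41) since 21·2 = 42 ≡ 1, so λ ≡ 40.
  x = λ² - 30 - 10 = 1600 - 40 ≡ 2; y = λ·(30 - 2) - 10 ≡ 3. → (2, 3)
7G: (2, 3) + (10, 30). λ = (30 - 3)/(10 - 2) ≡ 27/8 mod 41. 8⁻¹ ≡ 36 (mod 41), so λ ≡ 29.
  x = λ² - 2 - 10 = 841 - 12 ≡ 9; y = λ·(2 - 9) - 3 ≡ 40. → (9, 40)
8G: (9, 40) + (10, 30). λ = (30 - 40)/(10 - 9) ≡ 31/1 mod 41. 1⁻¹ ≡ 1 (mod 41) since 1·1 = 1 ≡ 1, so λ ≡ 31.
  x = λ² - 9 - 10 = 961 - 19 ≡ 40; y = λ·(9 - 40) - 40 ≡ 24. → (40, 24)
9G: (40, 24) + (10, 30). λ = (30 - 24)/(10 - 40) ≡ 6/11 mod 41. 11⁻¹ ≡ 15 (mod 41), so λ ≡ 8.
  x = λ² - 40 - 10 = 64 - 50 ≡ 14; y = λ·(40 - 14) - 24 ≡ 20. → (14, 20)
10G: (14, 20) + (10, 30). λ = (30 - 20)/(10 - 14) ≡ 10/37 mod 41. 37⁻¹ ≡ 10 (mod 41) since 37·10 = 370 ≡ 1, so λ ≡ 18.
  x = λ² - 14 - 10 = 324 - 24 ≡ 13; y = λ·(14 - 13) - 20 ≡ 39. → (13, 39)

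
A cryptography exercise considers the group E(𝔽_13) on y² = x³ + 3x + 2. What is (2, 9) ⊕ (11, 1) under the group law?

(4, 0)

(2, 9) + (11, 1). λ = (1 - 9)/(11 - 2) ≡ 5/9 mod 13. 9⁻¹ ≡ 3 (mod 13), so λ ≡ 2.
  x = λ² - 2 - 11 = 4 - 13 ≡ 4; y = λ·(2 - 4) - 9 ≡ 0. → (4, 0)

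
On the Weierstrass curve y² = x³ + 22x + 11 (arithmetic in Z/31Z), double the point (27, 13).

(18, 16)

tangent at (27, 13): λ = (3·27² + 22)/(2·13) ≡ 8/26. 26⁻¹ ≡ 6 (mod 31) since 26·6 = 156 ≡ 1, so λ ≡ 8·6 ≡ 17.
  x = λ² - 27 - 27 = 289 - 54 ≡ 18; y = λ·(27 - 18) - 13 ≡ 16. → (18, 16)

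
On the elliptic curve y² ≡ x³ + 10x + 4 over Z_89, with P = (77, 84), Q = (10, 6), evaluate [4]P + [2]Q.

(9, 17)

First 4P:
Double-and-add on 4 = (100)₂. Start with P = (77, 84) for the leading 1-bit.
double: tangent at (77, 84): λ = (3·77² + 10)/(2·84) ≡ 86/79. 79⁻¹ ≡ 80 (mod 89), so λ ≡ 86·80 ≡ 27.
  x = λ² - 77 - 77 = 729 - 154 ≡ 41; y = λ·(77 - 41) - 84 ≡ 87. → (41, 87)
double: tangent at (41, 87): λ = (3·41² + 10)/(2·87) ≡ 69/85. 85⁻¹ ≡ 22 (mod 89), so λ ≡ 69·22 ≡ 5.
  x = λ² - 41 - 41 = 25 - 82 ≡ 32; y = λ·(41 - 32) - 87 ≡ 47. → (32, 47)
4P = (32, 47).
Next 2Q:
Repeated addition: build up to 2Q.
2Q: tangent at (10, 6): λ = (3·10² + 10)/(2·6) ≡ 43/12. 12⁻¹ ≡ 52 (mod 89), so λ ≡ 43·52 ≡ 11.
  x = λ² - 10 - 10 = 121 - 20 ≡ 12; y = λ·(10 - 12) - 6 ≡ 61. → (12, 61)
2Q = (12, 61).
Finally 4P + 2Q:
(32, 47) + (12, 61). λ = (61 - 47)/(12 - 32) ≡ 14/69 mod 89. 69⁻¹ ≡ 40 (mod 89), so λ ≡ 26.
  x = λ² - 32 - 12 = 676 - 44 ≡ 9; y = λ·(32 - 9) - 47 ≡ 17. → (9, 17)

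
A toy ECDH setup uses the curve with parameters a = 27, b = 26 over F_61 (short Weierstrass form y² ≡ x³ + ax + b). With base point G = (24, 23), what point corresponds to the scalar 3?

(44, 12)

Repeated addition: build up to 3G.
2G: tangent at (24, 23): λ = (3·24² + 27)/(2·23) ≡ 47/46. 46⁻¹ ≡ 4 (mod 61) since 46·4 = 184 ≡ 1, so λ ≡ 47·4 ≡ 5.
  x = λ² - 24 - 24 = 25 - 48 ≡ 38; y = λ·(24 - 38) - 23 ≡ 29. → (38, 29)
3G: (38, 29) + (24, 23). λ = (23 - 29)/(24 - 38) ≡ 55/47 mod 61. 47⁻¹ ≡ 13 (mod 61) since 47·13 = 611 ≡ 1, so λ ≡ 44.
  x = λ² - 38 - 24 = 1936 - 62 ≡ 44; y = λ·(38 - 44) - 29 ≡ 12. → (44, 12)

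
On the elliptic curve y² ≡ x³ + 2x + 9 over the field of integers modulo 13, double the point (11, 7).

tangent at (11, 7): λ = (3·11² + 2)/(2·7) ≡ 1/1. 1⁻¹ ≡ 1 (mod 13), so λ ≡ 1·1 ≡ 1.
  x = λ² - 11 - 11 = 1 - 22 ≡ 5; y = λ·(11 - 5) - 7 ≡ 12. → (5, 12)

(5, 12)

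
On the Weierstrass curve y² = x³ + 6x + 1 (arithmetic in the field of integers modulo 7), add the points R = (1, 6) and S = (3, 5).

(5, 3)

(1, 6) + (3, 5). λ = (5 - 6)/(3 - 1) ≡ 6/2 mod 7. 2⁻¹ ≡ 4 (mod 7), so λ ≡ 3.
  x = λ² - 1 - 3 = 9 - 4 ≡ 5; y = λ·(1 - 5) - 6 ≡ 3. → (5, 3)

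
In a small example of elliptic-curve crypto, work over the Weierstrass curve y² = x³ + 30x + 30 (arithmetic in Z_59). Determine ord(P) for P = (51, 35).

2P: tangent at (51, 35): λ = (3·51² + 30)/(2·35) ≡ 45/11. 11⁻¹ ≡ 43 (mod 59) since 11·43 = 473 ≡ 1, so λ ≡ 45·43 ≡ 47.
  x = λ² - 51 - 51 = 2209 - 102 ≡ 42; y = λ·(51 - 42) - 35 ≡ 34. → (42, 34)
3P: (42, 34) + (51, 35). λ = (35 - 34)/(51 - 42) ≡ 1/9 mod 59. 9⁻¹ ≡ 46 (mod 59) since 9·46 = 414 ≡ 1, so λ ≡ 46.
  x = λ² - 42 - 51 = 2116 - 93 ≡ 17; y = λ·(42 - 17) - 34 ≡ 54. → (17, 54)
4P: (17, 54) + (51, 35). λ = (35 - 54)/(51 - 17) ≡ 40/34 mod 59. 34⁻¹ ≡ 33 (mod 59), so λ ≡ 22.
  x = λ² - 17 - 51 = 484 - 68 ≡ 3; y = λ·(17 - 3) - 54 ≡ 18. → (3, 18)
5P: (3, 18) + (51, 35). λ = (35 - 18)/(51 - 3) ≡ 17/48 mod 59. 48⁻¹ ≡ 16 (mod 59) since 48·16 = 768 ≡ 1, so λ ≡ 36.
  x = λ² - 3 - 51 = 1296 - 54 ≡ 3; y = λ·(3 - 3) - 18 ≡ 41. → (3, 41)
6P: (3, 41) + (51, 35). λ = (35 - 41)/(51 - 3) ≡ 53/48 mod 59. 48⁻¹ ≡ 16 (mod 59), so λ ≡ 22.
  x = λ² - 3 - 51 = 484 - 54 ≡ 17; y = λ·(3 - 17) - 41 ≡ 5. → (17, 5)
7P: (17, 5) + (51, 35). λ = (35 - 5)/(51 - 17) ≡ 30/34 mod 59. 34⁻¹ ≡ 33 (mod 59) since 34·33 = 1122 ≡ 1, so λ ≡ 46.
  x = λ² - 17 - 51 = 2116 - 68 ≡ 42; y = λ·(17 - 42) - 5 ≡ 25. → (42, 25)
8P: (42, 25) + (51, 35). λ = (35 - 25)/(51 - 42) ≡ 10/9 mod 59. 9⁻¹ ≡ 46 (mod 59), so λ ≡ 47.
  x = λ² - 42 - 51 = 2209 - 93 ≡ 51; y = λ·(42 - 51) - 25 ≡ 24. → (51, 24)
9P: (51, 24) + (51, 35): same x and y₁ ≡ -y₂, so the sum is 𝒪.
9P = 𝒪, so the order is 9.

9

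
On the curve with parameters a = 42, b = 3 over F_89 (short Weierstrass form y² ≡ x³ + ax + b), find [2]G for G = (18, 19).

(3, 44)

tangent at (18, 19): λ = (3·18² + 42)/(2·19) ≡ 35/38. 38⁻¹ ≡ 82 (mod 89), so λ ≡ 35·82 ≡ 22.
  x = λ² - 18 - 18 = 484 - 36 ≡ 3; y = λ·(18 - 3) - 19 ≡ 44. → (3, 44)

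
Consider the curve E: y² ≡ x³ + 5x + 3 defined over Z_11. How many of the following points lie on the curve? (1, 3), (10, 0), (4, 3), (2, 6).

1

(1, 3): 3² ≡ 9, rhs ≡ 9 → on.
(10, 0): 0² ≡ 0, rhs ≡ 8 → off.
(4, 3): 3² ≡ 9, rhs ≡ 10 → off.
(2, 6): 6² ≡ 3, rhs ≡ 10 → off.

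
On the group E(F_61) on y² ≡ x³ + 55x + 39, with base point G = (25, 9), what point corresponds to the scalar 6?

(46, 32)

Double-and-add on 6 = (110)₂. Start with G = (25, 9) for the leading 1-bit.
double: tangent at (25, 9): λ = (3·25² + 55)/(2·9) ≡ 39/18. 18⁻¹ ≡ 17 (mod 61) since 18·17 = 306 ≡ 1, so λ ≡ 39·17 ≡ 53.
  x = λ² - 25 - 25 = 2809 - 50 ≡ 14; y = λ·(25 - 14) - 9 ≡ 25. → (14, 25)
add G: (14, 25) + (25, 9). λ = (9 - 25)/(25 - 14) ≡ 45/11 mod 61. 11⁻¹ ≡ 50 (mod 61) since 11·50 = 550 ≡ 1, so λ ≡ 54.
  x = λ² - 14 - 25 = 2916 - 39 ≡ 10; y = λ·(14 - 10) - 25 ≡ 8. → (10, 8)
double: tangent at (10, 8): λ = (3·10² + 55)/(2·8) ≡ 50/16. 16⁻¹ ≡ 42 (mod 61) since 16·42 = 672 ≡ 1, so λ ≡ 50·42 ≡ 26.
  x = λ² - 10 - 10 = 676 - 20 ≡ 46; y = λ·(10 - 46) - 8 ≡ 32. → (46, 32)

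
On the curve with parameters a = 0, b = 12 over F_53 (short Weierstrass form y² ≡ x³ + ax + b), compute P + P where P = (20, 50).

(51, 2)

tangent at (20, 50): λ = (3·20² + 0)/(2·50) ≡ 34/47. 47⁻¹ ≡ 44 (mod 53), so λ ≡ 34·44 ≡ 12.
  x = λ² - 20 - 20 = 144 - 40 ≡ 51; y = λ·(20 - 51) - 50 ≡ 2. → (51, 2)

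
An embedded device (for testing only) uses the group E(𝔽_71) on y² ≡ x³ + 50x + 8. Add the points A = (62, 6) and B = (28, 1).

(62, 6) + (28, 1). λ = (1 - 6)/(28 - 62) ≡ 66/37 mod 71. 37⁻¹ ≡ 48 (mod 71) since 37·48 = 1776 ≡ 1, so λ ≡ 44.
  x = λ² - 62 - 28 = 1936 - 90 ≡ 0; y = λ·(62 - 0) - 6 ≡ 24. → (0, 24)

(0, 24)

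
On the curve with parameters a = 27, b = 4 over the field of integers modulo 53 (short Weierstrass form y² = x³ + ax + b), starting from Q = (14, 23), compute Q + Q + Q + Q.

(49, 16)

Repeated addition: build up to 4Q.
2Q: tangent at (14, 23): λ = (3·14² + 27)/(2·23) ≡ 32/46. 46⁻¹ ≡ 15 (mod 53) since 46·15 = 690 ≡ 1, so λ ≡ 32·15 ≡ 3.
  x = λ² - 14 - 14 = 9 - 28 ≡ 34; y = λ·(14 - 34) - 23 ≡ 23. → (34, 23)
3Q: (34, 23) + (14, 23). λ = (23 - 23)/(14 - 34) ≡ 0/33 mod 53. 33⁻¹ ≡ 45 (mod 53) since 33·45 = 1485 ≡ 1, so λ ≡ 0.
  x = λ² - 34 - 14 = 0 - 48 ≡ 5; y = λ·(34 - 5) - 23 ≡ 30. → (5, 30)
4Q: (5, 30) + (14, 23). λ = (23 - 30)/(14 - 5) ≡ 46/9 mod 53. 9⁻¹ ≡ 6 (mod 53), so λ ≡ 11.
  x = λ² - 5 - 14 = 121 - 19 ≡ 49; y = λ·(5 - 49) - 30 ≡ 16. → (49, 16)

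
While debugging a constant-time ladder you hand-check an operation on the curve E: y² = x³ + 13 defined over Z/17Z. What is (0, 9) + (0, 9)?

tangent at (0, 9): λ = (3·0² + 0)/(2·9) ≡ 0/1. 1⁻¹ ≡ 1 (mod 17) since 1·1 = 1 ≡ 1, so λ ≡ 0·1 ≡ 0.
  x = λ² - 0 - 0 = 0 - 0 ≡ 0; y = λ·(0 - 0) - 9 ≡ 8. → (0, 8)

(0, 8)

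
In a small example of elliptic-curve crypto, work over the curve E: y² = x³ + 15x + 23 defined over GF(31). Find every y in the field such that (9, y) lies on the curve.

9, 22

x³ + 15x + 23 = 887 ≡ 19 (mod 31).
Square roots of 19 mod 31: 9 and 22 (since 9² = 81 ≡ 19).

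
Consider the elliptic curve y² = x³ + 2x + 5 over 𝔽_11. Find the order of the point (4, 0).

2P: (4, 0) + (4, 0): same x and y₁ ≡ -y₂, so the sum is O.
2P = O, so the order is 2.

2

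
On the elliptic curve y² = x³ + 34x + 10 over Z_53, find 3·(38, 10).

Write Q = (38, 10).
Repeated addition: build up to 3Q.
2Q: tangent at (38, 10): λ = (3·38² + 34)/(2·10) ≡ 20/20. 20⁻¹ ≡ 8 (mod 53), so λ ≡ 20·8 ≡ 1.
  x = λ² - 38 - 38 = 1 - 76 ≡ 31; y = λ·(38 - 31) - 10 ≡ 50. → (31, 50)
3Q: (31, 50) + (38, 10). λ = (10 - 50)/(38 - 31) ≡ 13/7 mod 53. 7⁻¹ ≡ 38 (mod 53), so λ ≡ 17.
  x = λ² - 31 - 38 = 289 - 69 ≡ 8; y = λ·(31 - 8) - 50 ≡ 23. → (8, 23)

(8, 23)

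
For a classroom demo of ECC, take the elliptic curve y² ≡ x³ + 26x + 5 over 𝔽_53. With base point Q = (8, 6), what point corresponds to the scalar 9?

Repeated addition: build up to 9Q.
2Q: tangent at (8, 6): λ = (3·8² + 26)/(2·6) ≡ 6/12. 12⁻¹ ≡ 31 (mod 53) since 12·31 = 372 ≡ 1, so λ ≡ 6·31 ≡ 27.
  x = λ² - 8 - 8 = 729 - 16 ≡ 24; y = λ·(8 - 24) - 6 ≡ 39. → (24, 39)
3Q: (24, 39) + (8, 6). λ = (6 - 39)/(8 - 24) ≡ 20/37 mod 53. 37⁻¹ ≡ 43 (mod 53) since 37·43 = 1591 ≡ 1, so λ ≡ 12.
  x = λ² - 24 - 8 = 144 - 32 ≡ 6; y = λ·(24 - 6) - 39 ≡ 18. → (6, 18)
4Q: (6, 18) + (8, 6). λ = (6 - 18)/(8 - 6) ≡ 41/2 mod 53. 2⁻¹ ≡ 27 (mod 53) since 2·27 = 54 ≡ 1, so λ ≡ 47.
  x = λ² - 6 - 8 = 2209 - 14 ≡ 22; y = λ·(6 - 22) - 18 ≡ 25. → (22, 25)
5Q: (22, 25) + (8, 6). λ = (6 - 25)/(8 - 22) ≡ 34/39 mod 53. 39⁻¹ ≡ 34 (mod 53), so λ ≡ 43.
  x = λ² - 22 - 8 = 1849 - 30 ≡ 17; y = λ·(22 - 17) - 25 ≡ 31. → (17, 31)
6Q: (17, 31) + (8, 6). λ = (6 - 31)/(8 - 17) ≡ 28/44 mod 53. 44⁻¹ ≡ 47 (mod 53) since 44·47 = 2068 ≡ 1, so λ ≡ 44.
  x = λ² - 17 - 8 = 1936 - 25 ≡ 3; y = λ·(17 - 3) - 31 ≡ 2. → (3, 2)
7Q: (3, 2) + (8, 6). λ = (6 - 2)/(8 - 3) ≡ 4/5 mod 53. 5⁻¹ ≡ 32 (mod 53), so λ ≡ 22.
  x = λ² - 3 - 8 = 484 - 11 ≡ 49; y = λ·(3 - 49) - 2 ≡ 46. → (49, 46)
8Q: (49, 46) + (8, 6). λ = (6 - 46)/(8 - 49) ≡ 13/12 mod 53. 12⁻¹ ≡ 31 (mod 53) since 12·31 = 372 ≡ 1, so λ ≡ 32.
  x = λ² - 49 - 8 = 1024 - 57 ≡ 13; y = λ·(49 - 13) - 46 ≡ 46. → (13, 46)
9Q: (13, 46) + (8, 6). λ = (6 - 46)/(8 - 13) ≡ 13/48 mod 53. 48⁻¹ ≡ 21 (mod 53), so λ ≡ 8.
  x = λ² - 13 - 8 = 64 - 21 ≡ 43; y = λ·(13 - 43) - 46 ≡ 32. → (43, 32)

(43, 32)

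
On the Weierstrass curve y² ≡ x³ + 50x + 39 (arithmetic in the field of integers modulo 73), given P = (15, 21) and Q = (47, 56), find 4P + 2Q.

(55, 13)

First 4P:
Double-and-add on 4 = (100)₂. Start with P = (15, 21) for the leading 1-bit.
double: tangent at (15, 21): λ = (3·15² + 50)/(2·21) ≡ 68/42. 42⁻¹ ≡ 40 (mod 73), so λ ≡ 68·40 ≡ 19.
  x = λ² - 15 - 15 = 361 - 30 ≡ 39; y = λ·(15 - 39) - 21 ≡ 34. → (39, 34)
double: tangent at (39, 34): λ = (3·39² + 50)/(2·34) ≡ 14/68. 68⁻¹ ≡ 29 (mod 73) since 68·29 = 1972 ≡ 1, so λ ≡ 14·29 ≡ 41.
  x = λ² - 39 - 39 = 1681 - 78 ≡ 70; y = λ·(39 - 70) - 34 ≡ 9. → (70, 9)
4P = (70, 9).
Next 2Q:
Repeated addition: build up to 2Q.
2Q: tangent at (47, 56): λ = (3·47² + 50)/(2·56) ≡ 34/39. 39⁻¹ ≡ 15 (mod 73), so λ ≡ 34·15 ≡ 72.
  x = λ² - 47 - 47 = 5184 - 94 ≡ 53; y = λ·(47 - 53) - 56 ≡ 23. → (53, 23)
2Q = (53, 23).
Finally 4P + 2Q:
(70, 9) + (53, 23). λ = (23 - 9)/(53 - 70) ≡ 14/56 mod 73. 56⁻¹ ≡ 30 (mod 73), so λ ≡ 55.
  x = λ² - 70 - 53 = 3025 - 123 ≡ 55; y = λ·(70 - 55) - 9 ≡ 13. → (55, 13)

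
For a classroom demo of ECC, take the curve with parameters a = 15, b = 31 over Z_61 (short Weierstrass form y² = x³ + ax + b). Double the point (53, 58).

tangent at (53, 58): λ = (3·53² + 15)/(2·58) ≡ 24/55. 55⁻¹ ≡ 10 (mod 61) since 55·10 = 550 ≡ 1, so λ ≡ 24·10 ≡ 57.
  x = λ² - 53 - 53 = 3249 - 106 ≡ 32; y = λ·(53 - 32) - 58 ≡ 41. → (32, 41)

(32, 41)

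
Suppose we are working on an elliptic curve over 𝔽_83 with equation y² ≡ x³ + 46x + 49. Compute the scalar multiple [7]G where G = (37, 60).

Repeated addition: build up to 7G.
2G: tangent at (37, 60): λ = (3·37² + 46)/(2·60) ≡ 3/37. 37⁻¹ ≡ 9 (mod 83), so λ ≡ 3·9 ≡ 27.
  x = λ² - 37 - 37 = 729 - 74 ≡ 74; y = λ·(37 - 74) - 60 ≡ 20. → (74, 20)
3G: (74, 20) + (37, 60). λ = (60 - 20)/(37 - 74) ≡ 40/46 mod 83. 46⁻¹ ≡ 74 (mod 83), so λ ≡ 55.
  x = λ² - 74 - 37 = 3025 - 111 ≡ 9; y = λ·(74 - 9) - 20 ≡ 69. → (9, 69)
4G: (9, 69) + (37, 60). λ = (60 - 69)/(37 - 9) ≡ 74/28 mod 83. 28⁻¹ ≡ 3 (mod 83), so λ ≡ 56.
  x = λ² - 9 - 37 = 3136 - 46 ≡ 19; y = λ·(9 - 19) - 69 ≡ 35. → (19, 35)
5G: (19, 35) + (37, 60). λ = (60 - 35)/(37 - 19) ≡ 25/18 mod 83. 18⁻¹ ≡ 60 (mod 83), so λ ≡ 6.
  x = λ² - 19 - 37 = 36 - 56 ≡ 63; y = λ·(19 - 63) - 35 ≡ 33. → (63, 33)
6G: (63, 33) + (37, 60). λ = (60 - 33)/(37 - 63) ≡ 27/57 mod 83. 57⁻¹ ≡ 67 (mod 83), so λ ≡ 66.
  x = λ² - 63 - 37 = 4356 - 100 ≡ 23; y = λ·(63 - 23) - 33 ≡ 34. → (23, 34)
7G: (23, 34) + (37, 60). λ = (60 - 34)/(37 - 23) ≡ 26/14 mod 83. 14⁻¹ ≡ 6 (mod 83), so λ ≡ 73.
  x = λ² - 23 - 37 = 5329 - 60 ≡ 40; y = λ·(23 - 40) - 34 ≡ 53. → (40, 53)

(40, 53)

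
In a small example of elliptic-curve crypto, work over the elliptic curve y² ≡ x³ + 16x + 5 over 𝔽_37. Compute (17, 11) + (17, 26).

O

The two points share x = 17 and their y-coordinates satisfy 11 + 26 ≡ 0 (mod 37), so they are inverses. Their sum is ∞.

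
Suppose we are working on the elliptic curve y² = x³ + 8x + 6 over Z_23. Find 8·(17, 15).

(9, 5)

Write P = (17, 15).
Repeated addition: build up to 8P.
2P: tangent at (17, 15): λ = (3·17² + 8)/(2·15) ≡ 1/7. 7⁻¹ ≡ 10 (mod 23) since 7·10 = 70 ≡ 1, so λ ≡ 1·10 ≡ 10.
  x = λ² - 17 - 17 = 100 - 34 ≡ 20; y = λ·(17 - 20) - 15 ≡ 1. → (20, 1)
3P: (20, 1) + (17, 15). λ = (15 - 1)/(17 - 20) ≡ 14/20 mod 23. 20⁻¹ ≡ 15 (mod 23), so λ ≡ 3.
  x = λ² - 20 - 17 = 9 - 37 ≡ 18; y = λ·(20 - 18) - 1 ≡ 5. → (18, 5)
4P: (18, 5) + (17, 15). λ = (15 - 5)/(17 - 18) ≡ 10/22 mod 23. 22⁻¹ ≡ 22 (mod 23) since 22·22 = 484 ≡ 1, so λ ≡ 13.
  x = λ² - 18 - 17 = 169 - 35 ≡ 19; y = λ·(18 - 19) - 5 ≡ 5. → (19, 5)
5P: (19, 5) + (17, 15). λ = (15 - 5)/(17 - 19) ≡ 10/21 mod 23. 21⁻¹ ≡ 11 (mod 23) since 21·11 = 231 ≡ 1, so λ ≡ 18.
  x = λ² - 19 - 17 = 324 - 36 ≡ 12; y = λ·(19 - 12) - 5 ≡ 6. → (12, 6)
6P: (12, 6) + (17, 15). λ = (15 - 6)/(17 - 12) ≡ 9/5 mod 23. 5⁻¹ ≡ 14 (mod 23), so λ ≡ 11.
  x = λ² - 12 - 17 = 121 - 29 ≡ 0; y = λ·(12 - 0) - 6 ≡ 11. → (0, 11)
7P: (0, 11) + (17, 15). λ = (15 - 11)/(17 - 0) ≡ 4/17 mod 23. 17⁻¹ ≡ 19 (mod 23) since 17·19 = 323 ≡ 1, so λ ≡ 7.
  x = λ² - 0 - 17 = 49 - 17 ≡ 9; y = λ·(0 - 9) - 11 ≡ 18. → (9, 18)
8P: (9, 18) + (17, 15). λ = (15 - 18)/(17 - 9) ≡ 20/8 mod 23. 8⁻¹ ≡ 3 (mod 23), so λ ≡ 14.
  x = λ² - 9 - 17 = 196 - 26 ≡ 9; y = λ·(9 - 9) - 18 ≡ 5. → (9, 5)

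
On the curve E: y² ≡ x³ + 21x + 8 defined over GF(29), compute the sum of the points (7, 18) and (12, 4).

(19, 4)

(7, 18) + (12, 4). λ = (4 - 18)/(12 - 7) ≡ 15/5 mod 29. 5⁻¹ ≡ 6 (mod 29), so λ ≡ 3.
  x = λ² - 7 - 12 = 9 - 19 ≡ 19; y = λ·(7 - 19) - 18 ≡ 4. → (19, 4)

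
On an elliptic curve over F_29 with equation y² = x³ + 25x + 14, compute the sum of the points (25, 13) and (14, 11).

(25, 13) + (14, 11). λ = (11 - 13)/(14 - 25) ≡ 27/18 mod 29. 18⁻¹ ≡ 21 (mod 29), so λ ≡ 16.
  x = λ² - 25 - 14 = 256 - 39 ≡ 14; y = λ·(25 - 14) - 13 ≡ 18. → (14, 18)

(14, 18)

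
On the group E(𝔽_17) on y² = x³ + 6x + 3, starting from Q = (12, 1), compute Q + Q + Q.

Repeated addition: build up to 3Q.
2Q: tangent at (12, 1): λ = (3·12² + 6)/(2·1) ≡ 13/2. 2⁻¹ ≡ 9 (mod 17), so λ ≡ 13·9 ≡ 15.
  x = λ² - 12 - 12 = 225 - 24 ≡ 14; y = λ·(12 - 14) - 1 ≡ 3. → (14, 3)
3Q: (14, 3) + (12, 1). λ = (1 - 3)/(12 - 14) ≡ 15/15 mod 17. 15⁻¹ ≡ 8 (mod 17), so λ ≡ 1.
  x = λ² - 14 - 12 = 1 - 26 ≡ 9; y = λ·(14 - 9) - 3 ≡ 2. → (9, 2)

(9, 2)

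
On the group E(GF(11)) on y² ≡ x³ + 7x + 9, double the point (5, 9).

tangent at (5, 9): λ = (3·5² + 7)/(2·9) ≡ 5/7. 7⁻¹ ≡ 8 (mod 11) since 7·8 = 56 ≡ 1, so λ ≡ 5·8 ≡ 7.
  x = λ² - 5 - 5 = 49 - 10 ≡ 6; y = λ·(5 - 6) - 9 ≡ 6. → (6, 6)

(6, 6)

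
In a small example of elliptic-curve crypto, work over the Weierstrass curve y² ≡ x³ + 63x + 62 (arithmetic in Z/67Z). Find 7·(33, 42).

(61, 2)

Write Q = (33, 42).
Double-and-add on 7 = (111)₂. Start with Q = (33, 42) for the leading 1-bit.
double: tangent at (33, 42): λ = (3·33² + 63)/(2·42) ≡ 47/17. 17⁻¹ ≡ 4 (mod 67), so λ ≡ 47·4 ≡ 54.
  x = λ² - 33 - 33 = 2916 - 66 ≡ 36; y = λ·(33 - 36) - 42 ≡ 64. → (36, 64)
add Q: (36, 64) + (33, 42). λ = (42 - 64)/(33 - 36) ≡ 45/64 mod 67. 64⁻¹ ≡ 22 (mod 67), so λ ≡ 52.
  x = λ² - 36 - 33 = 2704 - 69 ≡ 22; y = λ·(36 - 22) - 64 ≡ 61. → (22, 61)
double: tangent at (22, 61): λ = (3·22² + 63)/(2·61) ≡ 41/55. 55⁻¹ ≡ 39 (mod 67), so λ ≡ 41·39 ≡ 58.
  x = λ² - 22 - 22 = 3364 - 44 ≡ 37; y = λ·(22 - 37) - 61 ≡ 7. → (37, 7)
add Q: (37, 7) + (33, 42). λ = (42 - 7)/(33 - 37) ≡ 35/63 mod 67. 63⁻¹ ≡ 50 (mod 67), so λ ≡ 8.
  x = λ² - 37 - 33 = 64 - 70 ≡ 61; y = λ·(37 - 61) - 7 ≡ 2. → (61, 2)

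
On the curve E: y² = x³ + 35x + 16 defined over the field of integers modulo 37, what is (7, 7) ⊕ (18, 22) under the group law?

(16, 11)

(7, 7) + (18, 22). λ = (22 - 7)/(18 - 7) ≡ 15/11 mod 37. 11⁻¹ ≡ 27 (mod 37), so λ ≡ 35.
  x = λ² - 7 - 18 = 1225 - 25 ≡ 16; y = λ·(7 - 16) - 7 ≡ 11. → (16, 11)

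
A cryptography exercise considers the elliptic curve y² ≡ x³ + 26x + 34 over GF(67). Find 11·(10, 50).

(13, 31)

Write P = (10, 50).
Double-and-add on 11 = (1011)₂. Start with P = (10, 50) for the leading 1-bit.
double: tangent at (10, 50): λ = (3·10² + 26)/(2·50) ≡ 58/33. 33⁻¹ ≡ 65 (mod 67) since 33·65 = 2145 ≡ 1, so λ ≡ 58·65 ≡ 18.
  x = λ² - 10 - 10 = 324 - 20 ≡ 36; y = λ·(10 - 36) - 50 ≡ 18. → (36, 18)
double: tangent at (36, 18): λ = (3·36² + 26)/(2·18) ≡ 28/36. 36⁻¹ ≡ 54 (mod 67), so λ ≡ 28·54 ≡ 38.
  x = λ² - 36 - 36 = 1444 - 72 ≡ 32; y = λ·(36 - 32) - 18 ≡ 0. → (32, 0)
add P: (32, 0) + (10, 50). λ = (50 - 0)/(10 - 32) ≡ 50/45 mod 67. 45⁻¹ ≡ 3 (mod 67) since 45·3 = 135 ≡ 1, so λ ≡ 16.
  x = λ² - 32 - 10 = 256 - 42 ≡ 13; y = λ·(32 - 13) - 0 ≡ 36. → (13, 36)
double: tangent at (13, 36): λ = (3·13² + 26)/(2·36) ≡ 64/5. 5⁻¹ ≡ 27 (mod 67), so λ ≡ 64·27 ≡ 53.
  x = λ² - 13 - 13 = 2809 - 26 ≡ 36; y = λ·(13 - 36) - 36 ≡ 18. → (36, 18)
add P: (36, 18) + (10, 50). λ = (50 - 18)/(10 - 36) ≡ 32/41 mod 67. 41⁻¹ ≡ 18 (mod 67), so λ ≡ 40.
  x = λ² - 36 - 10 = 1600 - 46 ≡ 13; y = λ·(36 - 13) - 18 ≡ 31. → (13, 31)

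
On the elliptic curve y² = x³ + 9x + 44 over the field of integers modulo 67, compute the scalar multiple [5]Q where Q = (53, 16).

Repeated addition: build up to 5Q.
2Q: tangent at (53, 16): λ = (3·53² + 9)/(2·16) ≡ 61/32. 32⁻¹ ≡ 44 (mod 67) since 32·44 = 1408 ≡ 1, so λ ≡ 61·44 ≡ 4.
  x = λ² - 53 - 53 = 16 - 106 ≡ 44; y = λ·(53 - 44) - 16 ≡ 20. → (44, 20)
3Q: (44, 20) + (53, 16). λ = (16 - 20)/(53 - 44) ≡ 63/9 mod 67. 9⁻¹ ≡ 15 (mod 67) since 9·15 = 135 ≡ 1, so λ ≡ 7.
  x = λ² - 44 - 53 = 49 - 97 ≡ 19; y = λ·(44 - 19) - 20 ≡ 21. → (19, 21)
4Q: (19, 21) + (53, 16). λ = (16 - 21)/(53 - 19) ≡ 62/34 mod 67. 34⁻¹ ≡ 2 (mod 67), so λ ≡ 57.
  x = λ² - 19 - 53 = 3249 - 72 ≡ 28; y = λ·(19 - 28) - 21 ≡ 2. → (28, 2)
5Q: (28, 2) + (53, 16). λ = (16 - 2)/(53 - 28) ≡ 14/25 mod 67. 25⁻¹ ≡ 59 (mod 67), so λ ≡ 22.
  x = λ² - 28 - 53 = 484 - 81 ≡ 1; y = λ·(28 - 1) - 2 ≡ 56. → (1, 56)

(1, 56)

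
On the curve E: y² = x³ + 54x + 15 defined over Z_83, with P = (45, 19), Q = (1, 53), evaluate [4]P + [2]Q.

First 4P:
Repeated addition: build up to 4P.
2P: tangent at (45, 19): λ = (3·45² + 54)/(2·19) ≡ 70/38. 38⁻¹ ≡ 59 (mod 83), so λ ≡ 70·59 ≡ 63.
  x = λ² - 45 - 45 = 3969 - 90 ≡ 61; y = λ·(45 - 61) - 19 ≡ 52. → (61, 52)
3P: (61, 52) + (45, 19). λ = (19 - 52)/(45 - 61) ≡ 50/67 mod 83. 67⁻¹ ≡ 57 (mod 83) since 67·57 = 3819 ≡ 1, so λ ≡ 28.
  x = λ² - 61 - 45 = 784 - 106 ≡ 14; y = λ·(61 - 14) - 52 ≡ 19. → (14, 19)
4P: (14, 19) + (45, 19). λ = (19 - 19)/(45 - 14) ≡ 0/31 mod 83. 31⁻¹ ≡ 75 (mod 83), so λ ≡ 0.
  x = λ² - 14 - 45 = 0 - 59 ≡ 24; y = λ·(14 - 24) - 19 ≡ 64. → (24, 64)
4P = (24, 64).
Next 2Q:
Repeated addition: build up to 2Q.
2Q: tangent at (1, 53): λ = (3·1² + 54)/(2·53) ≡ 57/23. 23⁻¹ ≡ 65 (mod 83) since 23·65 = 1495 ≡ 1, so λ ≡ 57·65 ≡ 53.
  x = λ² - 1 - 1 = 2809 - 2 ≡ 68; y = λ·(1 - 68) - 53 ≡ 48. → (68, 48)
2Q = (68, 48).
Finally 4P + 2Q:
(24, 64) + (68, 48). λ = (48 - 64)/(68 - 24) ≡ 67/44 mod 83. 44⁻¹ ≡ 17 (mod 83), so λ ≡ 60.
  x = λ² - 24 - 68 = 3600 - 92 ≡ 22; y = λ·(24 - 22) - 64 ≡ 56. → (22, 56)

(22, 56)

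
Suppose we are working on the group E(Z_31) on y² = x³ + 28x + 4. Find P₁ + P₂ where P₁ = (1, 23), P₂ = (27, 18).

(1, 23) + (27, 18). λ = (18 - 23)/(27 - 1) ≡ 26/26 mod 31. 26⁻¹ ≡ 6 (mod 31) since 26·6 = 156 ≡ 1, so λ ≡ 1.
  x = λ² - 1 - 27 = 1 - 28 ≡ 4; y = λ·(1 - 4) - 23 ≡ 5. → (4, 5)

(4, 5)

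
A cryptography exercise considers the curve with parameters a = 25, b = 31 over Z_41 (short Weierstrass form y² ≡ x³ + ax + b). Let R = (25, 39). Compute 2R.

tangent at (25, 39): λ = (3·25² + 25)/(2·39) ≡ 14/37. 37⁻¹ ≡ 10 (mod 41), so λ ≡ 14·10 ≡ 17.
  x = λ² - 25 - 25 = 289 - 50 ≡ 34; y = λ·(25 - 34) - 39 ≡ 13. → (34, 13)

(34, 13)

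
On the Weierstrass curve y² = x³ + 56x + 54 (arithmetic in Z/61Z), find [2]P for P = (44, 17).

(33, 43)

tangent at (44, 17): λ = (3·44² + 56)/(2·17) ≡ 8/34. 34⁻¹ ≡ 9 (mod 61) since 34·9 = 306 ≡ 1, so λ ≡ 8·9 ≡ 11.
  x = λ² - 44 - 44 = 121 - 88 ≡ 33; y = λ·(44 - 33) - 17 ≡ 43. → (33, 43)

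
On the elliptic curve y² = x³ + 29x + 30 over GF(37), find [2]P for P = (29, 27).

tangent at (29, 27): λ = (3·29² + 29)/(2·27) ≡ 36/17. 17⁻¹ ≡ 24 (mod 37), so λ ≡ 36·24 ≡ 13.
  x = λ² - 29 - 29 = 169 - 58 ≡ 0; y = λ·(29 - 0) - 27 ≡ 17. → (0, 17)

(0, 17)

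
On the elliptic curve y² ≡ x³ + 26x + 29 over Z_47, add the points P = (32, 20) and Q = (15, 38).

(32, 20) + (15, 38). λ = (38 - 20)/(15 - 32) ≡ 18/30 mod 47. 30⁻¹ ≡ 11 (mod 47), so λ ≡ 10.
  x = λ² - 32 - 15 = 100 - 47 ≡ 6; y = λ·(32 - 6) - 20 ≡ 5. → (6, 5)

(6, 5)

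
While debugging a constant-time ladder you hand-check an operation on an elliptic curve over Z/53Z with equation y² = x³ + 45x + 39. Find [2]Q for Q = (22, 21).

tangent at (22, 21): λ = (3·22² + 45)/(2·21) ≡ 13/42. 42⁻¹ ≡ 24 (mod 53) since 42·24 = 1008 ≡ 1, so λ ≡ 13·24 ≡ 47.
  x = λ² - 22 - 22 = 2209 - 44 ≡ 45; y = λ·(22 - 45) - 21 ≡ 11. → (45, 11)

(45, 11)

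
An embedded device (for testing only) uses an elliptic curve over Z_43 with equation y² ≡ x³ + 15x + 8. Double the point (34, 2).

tangent at (34, 2): λ = (3·34² + 15)/(2·2) ≡ 0/4. 4⁻¹ ≡ 11 (mod 43) since 4·11 = 44 ≡ 1, so λ ≡ 0·11 ≡ 0.
  x = λ² - 34 - 34 = 0 - 68 ≡ 18; y = λ·(34 - 18) - 2 ≡ 41. → (18, 41)

(18, 41)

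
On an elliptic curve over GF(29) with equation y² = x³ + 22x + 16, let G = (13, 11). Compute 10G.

(25, 3)

Repeated addition: build up to 10G.
2G: tangent at (13, 11): λ = (3·13² + 22)/(2·11) ≡ 7/22. 22⁻¹ ≡ 4 (mod 29), so λ ≡ 7·4 ≡ 28.
  x = λ² - 13 - 13 = 784 - 26 ≡ 4; y = λ·(13 - 4) - 11 ≡ 9. → (4, 9)
3G: (4, 9) + (13, 11). λ = (11 - 9)/(13 - 4) ≡ 2/9 mod 29. 9⁻¹ ≡ 13 (mod 29) since 9·13 = 117 ≡ 1, so λ ≡ 26.
  x = λ² - 4 - 13 = 676 - 17 ≡ 21; y = λ·(4 - 21) - 9 ≡ 13. → (21, 13)
4G: (21, 13) + (13, 11). λ = (11 - 13)/(13 - 21) ≡ 27/21 mod 29. 21⁻¹ ≡ 18 (mod 29) since 21·18 = 378 ≡ 1, so λ ≡ 22.
  x = λ² - 21 - 13 = 484 - 34 ≡ 15; y = λ·(21 - 15) - 13 ≡ 3. → (15, 3)
5G: (15, 3) + (13, 11). λ = (11 - 3)/(13 - 15) ≡ 8/27 mod 29. 27⁻¹ ≡ 14 (mod 29), so λ ≡ 25.
  x = λ² - 15 - 13 = 625 - 28 ≡ 17; y = λ·(15 - 17) - 3 ≡ 5. → (17, 5)
6G: (17, 5) + (13, 11). λ = (11 - 5)/(13 - 17) ≡ 6/25 mod 29. 25⁻¹ ≡ 7 (mod 29), so λ ≡ 13.
  x = λ² - 17 - 13 = 169 - 30 ≡ 23; y = λ·(17 - 23) - 5 ≡ 4. → (23, 4)
7G: (23, 4) + (13, 11). λ = (11 - 4)/(13 - 23) ≡ 7/19 mod 29. 19⁻¹ ≡ 26 (mod 29) since 19·26 = 494 ≡ 1, so λ ≡ 8.
  x = λ² - 23 - 13 = 64 - 36 ≡ 28; y = λ·(23 - 28) - 4 ≡ 14. → (28, 14)
8G: (28, 14) + (13, 11). λ = (11 - 14)/(13 - 28) ≡ 26/14 mod 29. 14⁻¹ ≡ 27 (mod 29) since 14·27 = 378 ≡ 1, so λ ≡ 6.
  x = λ² - 28 - 13 = 36 - 41 ≡ 24; y = λ·(28 - 24) - 14 ≡ 10. → (24, 10)
9G: (24, 10) + (13, 11). λ = (11 - 10)/(13 - 24) ≡ 1/18 mod 29. 18⁻¹ ≡ 21 (mod 29) since 18·21 = 378 ≡ 1, so λ ≡ 21.
  x = λ² - 24 - 13 = 441 - 37 ≡ 27; y = λ·(24 - 27) - 10 ≡ 14. → (27, 14)
10G: (27, 14) + (13, 11). λ = (11 - 14)/(13 - 27) ≡ 26/15 mod 29. 15⁻¹ ≡ 2 (mod 29) since 15·2 = 30 ≡ 1, so λ ≡ 23.
  x = λ² - 27 - 13 = 529 - 40 ≡ 25; y = λ·(27 - 25) - 14 ≡ 3. → (25, 3)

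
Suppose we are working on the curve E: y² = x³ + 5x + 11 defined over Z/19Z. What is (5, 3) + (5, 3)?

tangent at (5, 3): λ = (3·5² + 5)/(2·3) ≡ 4/6. 6⁻¹ ≡ 16 (mod 19), so λ ≡ 4·16 ≡ 7.
  x = λ² - 5 - 5 = 49 - 10 ≡ 1; y = λ·(5 - 1) - 3 ≡ 6. → (1, 6)

(1, 6)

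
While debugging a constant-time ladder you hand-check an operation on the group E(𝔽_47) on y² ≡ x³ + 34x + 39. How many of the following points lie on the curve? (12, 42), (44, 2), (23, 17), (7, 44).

(12, 42): 42² ≡ 25, rhs ≡ 13 → off.
(44, 2): 2² ≡ 4, rhs ≡ 4 → on.
(23, 17): 17² ≡ 7, rhs ≡ 16 → off.
(7, 44): 44² ≡ 9, rhs ≡ 9 → on.

2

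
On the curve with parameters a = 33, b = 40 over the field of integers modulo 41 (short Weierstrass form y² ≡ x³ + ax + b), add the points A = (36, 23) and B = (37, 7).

(36, 23) + (37, 7). λ = (7 - 23)/(37 - 36) ≡ 25/1 mod 41. 1⁻¹ ≡ 1 (mod 41) since 1·1 = 1 ≡ 1, so λ ≡ 25.
  x = λ² - 36 - 37 = 625 - 73 ≡ 19; y = λ·(36 - 19) - 23 ≡ 33. → (19, 33)

(19, 33)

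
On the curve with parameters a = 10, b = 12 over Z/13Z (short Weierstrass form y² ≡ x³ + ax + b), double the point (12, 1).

(2, 12)

tangent at (12, 1): λ = (3·12² + 10)/(2·1) ≡ 0/2. 2⁻¹ ≡ 7 (mod 13), so λ ≡ 0·7 ≡ 0.
  x = λ² - 12 - 12 = 0 - 24 ≡ 2; y = λ·(12 - 2) - 1 ≡ 12. → (2, 12)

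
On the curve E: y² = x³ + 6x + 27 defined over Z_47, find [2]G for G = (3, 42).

(11, 22)

tangent at (3, 42): λ = (3·3² + 6)/(2·42) ≡ 33/37. 37⁻¹ ≡ 14 (mod 47), so λ ≡ 33·14 ≡ 39.
  x = λ² - 3 - 3 = 1521 - 6 ≡ 11; y = λ·(3 - 11) - 42 ≡ 22. → (11, 22)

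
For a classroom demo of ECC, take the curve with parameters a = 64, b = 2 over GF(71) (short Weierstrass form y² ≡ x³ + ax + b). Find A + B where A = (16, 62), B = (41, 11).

(16, 62) + (41, 11). λ = (11 - 62)/(41 - 16) ≡ 20/25 mod 71. 25⁻¹ ≡ 54 (mod 71), so λ ≡ 15.
  x = λ² - 16 - 41 = 225 - 57 ≡ 26; y = λ·(16 - 26) - 62 ≡ 1. → (26, 1)

(26, 1)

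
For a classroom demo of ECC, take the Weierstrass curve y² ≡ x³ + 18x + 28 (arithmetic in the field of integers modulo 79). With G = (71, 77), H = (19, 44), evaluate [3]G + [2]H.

(52, 2)

First 3G:
Repeated addition: build up to 3G.
2G: tangent at (71, 77): λ = (3·71² + 18)/(2·77) ≡ 52/75. 75⁻¹ ≡ 59 (mod 79) since 75·59 = 4425 ≡ 1, so λ ≡ 52·59 ≡ 66.
  x = λ² - 71 - 71 = 4356 - 142 ≡ 27; y = λ·(71 - 27) - 77 ≡ 62. → (27, 62)
3G: (27, 62) + (71, 77). λ = (77 - 62)/(71 - 27) ≡ 15/44 mod 79. 44⁻¹ ≡ 9 (mod 79) since 44·9 = 396 ≡ 1, so λ ≡ 56.
  x = λ² - 27 - 71 = 3136 - 98 ≡ 36; y = λ·(27 - 36) - 62 ≡ 66. → (36, 66)
3G = (36, 66).
Next 2H:
Repeated addition: build up to 2H.
2H: tangent at (19, 44): λ = (3·19² + 18)/(2·44) ≡ 74/9. 9⁻¹ ≡ 44 (mod 79), so λ ≡ 74·44 ≡ 17.
  x = λ² - 19 - 19 = 289 - 38 ≡ 14; y = λ·(19 - 14) - 44 ≡ 41. → (14, 41)
2H = (14, 41).
Finally 3G + 2H:
(36, 66) + (14, 41). λ = (41 - 66)/(14 - 36) ≡ 54/57 mod 79. 57⁻¹ ≡ 61 (mod 79), so λ ≡ 55.
  x = λ² - 36 - 14 = 3025 - 50 ≡ 52; y = λ·(36 - 52) - 66 ≡ 2. → (52, 2)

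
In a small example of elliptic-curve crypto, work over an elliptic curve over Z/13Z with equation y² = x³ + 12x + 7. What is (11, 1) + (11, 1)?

tangent at (11, 1): λ = (3·11² + 12)/(2·1) ≡ 11/2. 2⁻¹ ≡ 7 (mod 13), so λ ≡ 11·7 ≡ 12.
  x = λ² - 11 - 11 = 144 - 22 ≡ 5; y = λ·(11 - 5) - 1 ≡ 6. → (5, 6)

(5, 6)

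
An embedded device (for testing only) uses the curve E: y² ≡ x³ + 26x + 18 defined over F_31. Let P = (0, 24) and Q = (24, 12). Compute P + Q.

(15, 30)

(0, 24) + (24, 12). λ = (12 - 24)/(24 - 0) ≡ 19/24 mod 31. 24⁻¹ ≡ 22 (mod 31) since 24·22 = 528 ≡ 1, so λ ≡ 15.
  x = λ² - 0 - 24 = 225 - 24 ≡ 15; y = λ·(0 - 15) - 24 ≡ 30. → (15, 30)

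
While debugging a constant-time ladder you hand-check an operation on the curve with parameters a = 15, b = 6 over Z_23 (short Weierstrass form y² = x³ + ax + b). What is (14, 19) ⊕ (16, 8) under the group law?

(6, 6)

(14, 19) + (16, 8). λ = (8 - 19)/(16 - 14) ≡ 12/2 mod 23. 2⁻¹ ≡ 12 (mod 23), so λ ≡ 6.
  x = λ² - 14 - 16 = 36 - 30 ≡ 6; y = λ·(14 - 6) - 19 ≡ 6. → (6, 6)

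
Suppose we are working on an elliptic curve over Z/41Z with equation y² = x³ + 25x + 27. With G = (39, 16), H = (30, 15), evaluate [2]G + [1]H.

(15, 28)

First 2G:
Repeated addition: build up to 2G.
2G: tangent at (39, 16): λ = (3·39² + 25)/(2·16) ≡ 37/32. 32⁻¹ ≡ 9 (mod 41), so λ ≡ 37·9 ≡ 5.
  x = λ² - 39 - 39 = 25 - 78 ≡ 29; y = λ·(39 - 29) - 16 ≡ 34. → (29, 34)
2G = (29, 34).
Finally 2G + H:
(29, 34) + (30, 15). λ = (15 - 34)/(30 - 29) ≡ 22/1 mod 41. 1⁻¹ ≡ 1 (mod 41) since 1·1 = 1 ≡ 1, so λ ≡ 22.
  x = λ² - 29 - 30 = 484 - 59 ≡ 15; y = λ·(29 - 15) - 34 ≡ 28. → (15, 28)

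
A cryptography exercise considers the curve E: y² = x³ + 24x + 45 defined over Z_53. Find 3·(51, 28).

(49, 37)

Write P = (51, 28).
Repeated addition: build up to 3P.
2P: tangent at (51, 28): λ = (3·51² + 24)/(2·28) ≡ 36/3. 3⁻¹ ≡ 18 (mod 53) since 3·18 = 54 ≡ 1, so λ ≡ 36·18 ≡ 12.
  x = λ² - 51 - 51 = 144 - 102 ≡ 42; y = λ·(51 - 42) - 28 ≡ 27. → (42, 27)
3P: (42, 27) + (51, 28). λ = (28 - 27)/(51 - 42) ≡ 1/9 mod 53. 9⁻¹ ≡ 6 (mod 53) since 9·6 = 54 ≡ 1, so λ ≡ 6.
  x = λ² - 42 - 51 = 36 - 93 ≡ 49; y = λ·(42 - 49) - 27 ≡ 37. → (49, 37)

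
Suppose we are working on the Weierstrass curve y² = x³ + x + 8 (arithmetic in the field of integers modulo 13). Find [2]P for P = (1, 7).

tangent at (1, 7): λ = (3·1² + 1)/(2·7) ≡ 4/1. 1⁻¹ ≡ 1 (mod 13), so λ ≡ 4·1 ≡ 4.
  x = λ² - 1 - 1 = 16 - 2 ≡ 1; y = λ·(1 - 1) - 7 ≡ 6. → (1, 6)

(1, 6)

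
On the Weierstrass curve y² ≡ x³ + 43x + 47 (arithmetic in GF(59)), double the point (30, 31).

(40, 10)

tangent at (30, 31): λ = (3·30² + 43)/(2·31) ≡ 29/3. 3⁻¹ ≡ 20 (mod 59) since 3·20 = 60 ≡ 1, so λ ≡ 29·20 ≡ 49.
  x = λ² - 30 - 30 = 2401 - 60 ≡ 40; y = λ·(30 - 40) - 31 ≡ 10. → (40, 10)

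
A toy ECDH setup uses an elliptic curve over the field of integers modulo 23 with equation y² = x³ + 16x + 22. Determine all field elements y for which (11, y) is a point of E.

x³ + 16x + 22 = 1529 ≡ 11 (mod 23).
11 is a non-residue mod 23; no y exists.

none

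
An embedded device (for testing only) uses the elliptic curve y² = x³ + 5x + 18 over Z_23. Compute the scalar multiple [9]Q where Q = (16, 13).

(16, 10)

Repeated addition: build up to 9Q.
2Q: tangent at (16, 13): λ = (3·16² + 5)/(2·13) ≡ 14/3. 3⁻¹ ≡ 8 (mod 23), so λ ≡ 14·8 ≡ 20.
  x = λ² - 16 - 16 = 400 - 32 ≡ 0; y = λ·(16 - 0) - 13 ≡ 8. → (0, 8)
3Q: (0, 8) + (16, 13). λ = (13 - 8)/(16 - 0) ≡ 5/16 mod 23. 16⁻¹ ≡ 13 (mod 23), so λ ≡ 19.
  x = λ² - 0 - 16 = 361 - 16 ≡ 0; y = λ·(0 - 0) - 8 ≡ 15. → (0, 15)
4Q: (0, 15) + (16, 13). λ = (13 - 15)/(16 - 0) ≡ 21/16 mod 23. 16⁻¹ ≡ 13 (mod 23) since 16·13 = 208 ≡ 1, so λ ≡ 20.
  x = λ² - 0 - 16 = 400 - 16 ≡ 16; y = λ·(0 - 16) - 15 ≡ 10. → (16, 10)
5Q: (16, 10) + (16, 13): same x and y₁ ≡ -y₂, so the sum is O.
6Q: O + (16, 13) = (16, 13) (identity).
7Q: tangent at (16, 13): λ = (3·16² + 5)/(2·13) ≡ 14/3. 3⁻¹ ≡ 8 (mod 23) since 3·8 = 24 ≡ 1, so λ ≡ 14·8 ≡ 20.
  x = λ² - 16 - 16 = 400 - 32 ≡ 0; y = λ·(16 - 0) - 13 ≡ 8. → (0, 8)
8Q: (0, 8) + (16, 13). λ = (13 - 8)/(16 - 0) ≡ 5/16 mod 23. 16⁻¹ ≡ 13 (mod 23), so λ ≡ 19.
  x = λ² - 0 - 16 = 361 - 16 ≡ 0; y = λ·(0 - 0) - 8 ≡ 15. → (0, 15)
9Q: (0, 15) + (16, 13). λ = (13 - 15)/(16 - 0) ≡ 21/16 mod 23. 16⁻¹ ≡ 13 (mod 23) since 16·13 = 208 ≡ 1, so λ ≡ 20.
  x = λ² - 0 - 16 = 400 - 16 ≡ 16; y = λ·(0 - 16) - 15 ≡ 10. → (16, 10)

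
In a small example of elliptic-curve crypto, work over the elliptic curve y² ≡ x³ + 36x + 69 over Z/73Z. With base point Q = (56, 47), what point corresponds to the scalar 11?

Repeated addition: build up to 11Q.
2Q: tangent at (56, 47): λ = (3·56² + 36)/(2·47) ≡ 27/21. 21⁻¹ ≡ 7 (mod 73) since 21·7 = 147 ≡ 1, so λ ≡ 27·7 ≡ 43.
  x = λ² - 56 - 56 = 1849 - 112 ≡ 58; y = λ·(56 - 58) - 47 ≡ 13. → (58, 13)
3Q: (58, 13) + (56, 47). λ = (47 - 13)/(56 - 58) ≡ 34/71 mod 73. 71⁻¹ ≡ 36 (mod 73), so λ ≡ 56.
  x = λ² - 58 - 56 = 3136 - 114 ≡ 29; y = λ·(58 - 29) - 13 ≡ 5. → (29, 5)
4Q: (29, 5) + (56, 47). λ = (47 - 5)/(56 - 29) ≡ 42/27 mod 73. 27⁻¹ ≡ 46 (mod 73) since 27·46 = 1242 ≡ 1, so λ ≡ 34.
  x = λ² - 29 - 56 = 1156 - 85 ≡ 49; y = λ·(29 - 49) - 5 ≡ 45. → (49, 45)
5Q: (49, 45) + (56, 47). λ = (47 - 45)/(56 - 49) ≡ 2/7 mod 73. 7⁻¹ ≡ 21 (mod 73), so λ ≡ 42.
  x = λ² - 49 - 56 = 1764 - 105 ≡ 53; y = λ·(49 - 53) - 45 ≡ 6. → (53, 6)
6Q: (53, 6) + (56, 47). λ = (47 - 6)/(56 - 53) ≡ 41/3 mod 73. 3⁻¹ ≡ 49 (mod 73) since 3·49 = 147 ≡ 1, so λ ≡ 38.
  x = λ² - 53 - 56 = 1444 - 109 ≡ 21; y = λ·(53 - 21) - 6 ≡ 42. → (21, 42)
7Q: (21, 42) + (56, 47). λ = (47 - 42)/(56 - 21) ≡ 5/35 mod 73. 35⁻¹ ≡ 48 (mod 73), so λ ≡ 21.
  x = λ² - 21 - 56 = 441 - 77 ≡ 72; y = λ·(21 - 72) - 42 ≡ 55. → (72, 55)
8Q: (72, 55) + (56, 47). λ = (47 - 55)/(56 - 72) ≡ 65/57 mod 73. 57⁻¹ ≡ 41 (mod 73) since 57·41 = 2337 ≡ 1, so λ ≡ 37.
  x = λ² - 72 - 56 = 1369 - 128 ≡ 0; y = λ·(72 - 0) - 55 ≡ 54. → (0, 54)
9Q: (0, 54) + (56, 47). λ = (47 - 54)/(56 - 0) ≡ 66/56 mod 73. 56⁻¹ ≡ 30 (mod 73) since 56·30 = 1680 ≡ 1, so λ ≡ 9.
  x = λ² - 0 - 56 = 81 - 56 ≡ 25; y = λ·(0 - 25) - 54 ≡ 13. → (25, 13)
10Q: (25, 13) + (56, 47). λ = (47 - 13)/(56 - 25) ≡ 34/31 mod 73. 31⁻¹ ≡ 33 (mod 73), so λ ≡ 27.
  x = λ² - 25 - 56 = 729 - 81 ≡ 64; y = λ·(25 - 64) - 13 ≡ 29. → (64, 29)
11Q: (64, 29) + (56, 47). λ = (47 - 29)/(56 - 64) ≡ 18/65 mod 73. 65⁻¹ ≡ 9 (mod 73), so λ ≡ 16.
  x = λ² - 64 - 56 = 256 - 120 ≡ 63; y = λ·(64 - 63) - 29 ≡ 60. → (63, 60)

(63, 60)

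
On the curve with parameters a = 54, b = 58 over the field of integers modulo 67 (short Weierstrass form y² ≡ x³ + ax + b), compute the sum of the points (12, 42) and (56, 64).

(12, 42) + (56, 64). λ = (64 - 42)/(56 - 12) ≡ 22/44 mod 67. 44⁻¹ ≡ 32 (mod 67) since 44·32 = 1408 ≡ 1, so λ ≡ 34.
  x = λ² - 12 - 56 = 1156 - 68 ≡ 16; y = λ·(12 - 16) - 42 ≡ 23. → (16, 23)

(16, 23)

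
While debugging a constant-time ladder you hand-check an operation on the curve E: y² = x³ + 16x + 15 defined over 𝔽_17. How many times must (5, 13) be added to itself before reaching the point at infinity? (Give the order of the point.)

5

2P: tangent at (5, 13): λ = (3·5² + 16)/(2·13) ≡ 6/9. 9⁻¹ ≡ 2 (mod 17), so λ ≡ 6·2 ≡ 12.
  x = λ² - 5 - 5 = 144 - 10 ≡ 15; y = λ·(5 - 15) - 13 ≡ 3. → (15, 3)
3P: (15, 3) + (5, 13). λ = (13 - 3)/(5 - 15) ≡ 10/7 mod 17. 7⁻¹ ≡ 5 (mod 17) since 7·5 = 35 ≡ 1, so λ ≡ 16.
  x = λ² - 15 - 5 = 256 - 20 ≡ 15; y = λ·(15 - 15) - 3 ≡ 14. → (15, 14)
4P: (15, 14) + (5, 13). λ = (13 - 14)/(5 - 15) ≡ 16/7 mod 17. 7⁻¹ ≡ 5 (mod 17) since 7·5 = 35 ≡ 1, so λ ≡ 12.
  x = λ² - 15 - 5 = 144 - 20 ≡ 5; y = λ·(15 - 5) - 14 ≡ 4. → (5, 4)
5P: (5, 4) + (5, 13): same x and y₁ ≡ -y₂, so the sum is the point at infinity.
5P = the point at infinity, so the order is 5.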